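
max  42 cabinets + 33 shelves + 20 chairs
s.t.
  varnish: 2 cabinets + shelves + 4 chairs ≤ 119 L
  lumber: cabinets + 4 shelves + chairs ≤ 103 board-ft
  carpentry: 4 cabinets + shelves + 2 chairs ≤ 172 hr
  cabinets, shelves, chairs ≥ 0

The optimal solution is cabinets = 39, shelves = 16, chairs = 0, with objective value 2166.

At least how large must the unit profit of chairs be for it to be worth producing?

At the optimum: varnish uses 94 of 119 (slack = 25); lumber uses 103 of 103 (binding); carpentry uses 172 of 172 (binding).
Since varnish is not tight, its dual is 0.
The binding rows give the dual system: 1·y_lumber + 4·y_carpentry = 42 and 4·y_lumber + 1·y_carpentry = 33.
This yields shadow prices y_lumber = 6, y_carpentry = 9.
chairs enters the basis when its profit ≥ yᵀa₃ = 6·1 + 9·2 = 24.

24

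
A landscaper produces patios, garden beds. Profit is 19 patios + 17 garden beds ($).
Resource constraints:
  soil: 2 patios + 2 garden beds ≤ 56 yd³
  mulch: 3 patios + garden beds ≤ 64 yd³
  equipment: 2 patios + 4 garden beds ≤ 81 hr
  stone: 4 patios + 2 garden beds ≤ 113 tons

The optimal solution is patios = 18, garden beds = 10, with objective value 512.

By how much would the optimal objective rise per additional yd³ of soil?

At the optimum: soil uses 56 of 56 (binding); mulch uses 64 of 64 (binding); equipment uses 76 of 81 (slack = 5); stone uses 92 of 113 (slack = 21).
Slack constraints have shadow price 0 (complementary slackness).
From A_Bᵀ y = c: 2·y_soil + 3·y_mulch = 19; 2·y_soil + 1·y_mulch = 17.
Solving: y_soil = 8, y_mulch = 1.
Shadow price of soil = 8.

8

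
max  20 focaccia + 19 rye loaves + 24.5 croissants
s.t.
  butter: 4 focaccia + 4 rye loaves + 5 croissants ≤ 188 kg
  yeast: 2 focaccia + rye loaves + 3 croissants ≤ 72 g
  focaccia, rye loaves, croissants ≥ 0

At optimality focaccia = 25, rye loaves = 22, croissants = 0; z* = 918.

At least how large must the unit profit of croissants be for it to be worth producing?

Both butter and yeast are binding at x*.
Dual feasibility on the basic columns requires 4·y_butter + 2·y_yeast = 20, 4·y_butter + 1·y_yeast = 19.
Solving: y_butter = 4.5, y_yeast = 1.
croissants enters the basis when its profit ≥ yᵀa₃ = 4.5·5 + 1·3 = 25.5.

25.5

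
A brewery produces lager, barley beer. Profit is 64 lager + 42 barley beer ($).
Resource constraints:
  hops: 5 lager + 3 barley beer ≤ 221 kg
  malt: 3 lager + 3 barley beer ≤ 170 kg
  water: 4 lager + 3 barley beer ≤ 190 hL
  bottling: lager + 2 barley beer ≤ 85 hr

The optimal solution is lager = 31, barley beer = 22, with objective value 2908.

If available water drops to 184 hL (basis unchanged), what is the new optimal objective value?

At the optimum: hops uses 221 of 221 (binding); malt uses 159 of 170 (slack = 11); water uses 190 of 190 (binding); bottling uses 75 of 85 (slack = 10).
Since malt, bottling are not tight, their duals are 0.
The binding rows give the dual system: 5·y_hops + 4·y_water = 64 and 3·y_hops + 3·y_water = 42.
→ y_hops = 8 and y_water = 6.
Δz = y_water·Δb = 6 × (-6) = -36, so new z* = 2908 − 36 = 2872.

2872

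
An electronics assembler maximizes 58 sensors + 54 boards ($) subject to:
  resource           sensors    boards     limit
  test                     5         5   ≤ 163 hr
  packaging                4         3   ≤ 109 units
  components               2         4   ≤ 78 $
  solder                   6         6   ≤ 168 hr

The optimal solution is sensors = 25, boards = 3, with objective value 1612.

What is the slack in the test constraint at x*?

test used = 5·25 + 5·3 = 140; slack = 163 − 140 = 23.

23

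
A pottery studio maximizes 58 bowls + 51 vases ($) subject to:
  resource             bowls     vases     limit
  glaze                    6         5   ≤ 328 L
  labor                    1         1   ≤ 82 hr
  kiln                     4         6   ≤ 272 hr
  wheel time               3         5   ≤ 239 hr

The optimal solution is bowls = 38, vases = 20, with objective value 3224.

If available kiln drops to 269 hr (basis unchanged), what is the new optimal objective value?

Binding: glaze and kiln. Non-binding: labor (24 unused), wheel time (25 unused).
Since labor, wheel time are not tight, their duals are 0.
The binding rows give the dual system: 6·y_glaze + 4·y_kiln = 58 and 5·y_glaze + 6·y_kiln = 51.
→ y_glaze = 9 and y_kiln = 1.
Δz = y_kiln·Δb = 1 × (-3) = -3, so new z* = 3224 − 3 = 3221.

3221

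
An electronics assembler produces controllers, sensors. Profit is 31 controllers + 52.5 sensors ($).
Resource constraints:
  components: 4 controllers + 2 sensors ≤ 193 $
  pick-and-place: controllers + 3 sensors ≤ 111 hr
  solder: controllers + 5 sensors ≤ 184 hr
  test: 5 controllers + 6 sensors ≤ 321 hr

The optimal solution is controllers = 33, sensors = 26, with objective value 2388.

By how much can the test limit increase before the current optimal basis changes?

Binding constraints: pick-and-place, test. The basis is B = [[1,3],[5,6]] with det -9.
Per unit increase in test, x* moves by d = (0.3333, -0.1111).
The basis stays optimal until components becomes binding; allowable increase = 8.1 hr.

8.1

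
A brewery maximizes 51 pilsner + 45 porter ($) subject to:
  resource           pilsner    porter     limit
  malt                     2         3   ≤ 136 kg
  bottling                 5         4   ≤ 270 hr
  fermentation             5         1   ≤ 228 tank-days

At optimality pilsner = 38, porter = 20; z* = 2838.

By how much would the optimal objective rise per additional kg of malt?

3

Check each constraint at x*: malt 136/136 (tight); bottling 270/270 (tight); fermentation 210/228 (slack 18).
By complementary slackness, y = 0 for the non-binding constraint.
From A_Bᵀ y = c: 2·y_malt + 5·y_bottling = 51; 3·y_malt + 4·y_bottling = 45.
Solving: y_malt = 3, y_bottling = 9.
Shadow price of malt = 3.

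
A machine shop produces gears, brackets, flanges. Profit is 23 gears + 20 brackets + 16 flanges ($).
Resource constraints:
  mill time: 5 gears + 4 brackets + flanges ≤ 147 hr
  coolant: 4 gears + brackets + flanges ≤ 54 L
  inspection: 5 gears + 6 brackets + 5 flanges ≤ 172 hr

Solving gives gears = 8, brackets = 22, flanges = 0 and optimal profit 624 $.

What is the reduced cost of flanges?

-1

At the optimum: mill time uses 128 of 147 (slack = 19); coolant uses 54 of 54 (binding); inspection uses 172 of 172 (binding).
Slack constraints have shadow price 0 (complementary slackness).
From A_Bᵀ y = c: 4·y_coolant + 5·y_inspection = 23; 1·y_coolant + 6·y_inspection = 20.
Solving: y_coolant = 2, y_inspection = 3.
Reduced cost of flanges: c₃ − yᵀa₃ = 16 − (2·1 + 3·5) = 16 − 17 = -1.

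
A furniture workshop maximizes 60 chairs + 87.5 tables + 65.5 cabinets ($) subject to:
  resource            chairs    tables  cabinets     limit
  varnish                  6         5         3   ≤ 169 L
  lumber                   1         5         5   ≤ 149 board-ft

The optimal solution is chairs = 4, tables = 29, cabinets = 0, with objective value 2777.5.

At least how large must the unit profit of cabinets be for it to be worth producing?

70.5

At the optimum: varnish uses 169 of 169 (binding); lumber uses 149 of 149 (binding).
The binding rows give the dual system: 6·y_varnish + 1·y_lumber = 60 and 5·y_varnish + 5·y_lumber = 87.5.
Solving: y_varnish = 8.5, y_lumber = 9.
cabinets enters the basis when its profit ≥ yᵀa₃ = 8.5·3 + 9·5 = 70.5.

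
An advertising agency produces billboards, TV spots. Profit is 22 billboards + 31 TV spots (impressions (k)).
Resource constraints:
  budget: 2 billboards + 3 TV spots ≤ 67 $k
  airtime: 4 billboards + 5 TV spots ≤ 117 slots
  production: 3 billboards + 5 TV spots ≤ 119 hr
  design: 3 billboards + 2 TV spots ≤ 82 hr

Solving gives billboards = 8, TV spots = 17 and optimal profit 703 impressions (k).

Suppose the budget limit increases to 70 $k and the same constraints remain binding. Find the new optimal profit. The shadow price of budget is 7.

724

Δb = 3, so new z* = 703 + (7)·(3) = 703 + 21 = 724.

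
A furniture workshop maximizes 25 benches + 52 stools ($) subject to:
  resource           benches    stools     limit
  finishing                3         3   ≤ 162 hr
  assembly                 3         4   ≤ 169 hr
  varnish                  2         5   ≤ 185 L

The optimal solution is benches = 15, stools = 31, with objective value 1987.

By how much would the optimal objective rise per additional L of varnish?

Binding: assembly and varnish. Non-binding: finishing (24 unused).
By complementary slackness, y = 0 for the non-binding constraint.
The binding rows give the dual system: 3·y_assembly + 2·y_varnish = 25 and 4·y_assembly + 5·y_varnish = 52.
This yields shadow prices y_assembly = 3, y_varnish = 8.
Shadow price of varnish = 8.

8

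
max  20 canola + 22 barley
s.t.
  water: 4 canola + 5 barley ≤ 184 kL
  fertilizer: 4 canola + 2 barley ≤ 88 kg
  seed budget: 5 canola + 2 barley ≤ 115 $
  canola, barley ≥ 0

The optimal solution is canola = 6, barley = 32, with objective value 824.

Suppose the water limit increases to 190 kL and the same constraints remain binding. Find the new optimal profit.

848

Check each constraint at x*: water 184/184 (tight); fertilizer 88/88 (tight); seed budget 94/115 (slack 21).
Since seed budget is not tight, its dual is 0.
Dual feasibility on the basic columns requires 4·y_water + 4·y_fertilizer = 20, 5·y_water + 2·y_fertilizer = 22.
Solving: y_water = 4, y_fertilizer = 1.
Δz = y_water·Δb = 4 × (6) = 24, so new z* = 824 + 24 = 848.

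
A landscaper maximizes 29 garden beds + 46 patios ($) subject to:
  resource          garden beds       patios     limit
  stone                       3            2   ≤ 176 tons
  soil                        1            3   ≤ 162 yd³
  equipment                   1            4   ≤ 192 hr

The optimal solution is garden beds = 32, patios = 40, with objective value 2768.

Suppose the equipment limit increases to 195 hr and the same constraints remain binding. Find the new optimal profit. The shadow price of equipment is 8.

2792

Δb = 3, so new z* = 2768 + (8)·(3) = 2768 + 24 = 2792.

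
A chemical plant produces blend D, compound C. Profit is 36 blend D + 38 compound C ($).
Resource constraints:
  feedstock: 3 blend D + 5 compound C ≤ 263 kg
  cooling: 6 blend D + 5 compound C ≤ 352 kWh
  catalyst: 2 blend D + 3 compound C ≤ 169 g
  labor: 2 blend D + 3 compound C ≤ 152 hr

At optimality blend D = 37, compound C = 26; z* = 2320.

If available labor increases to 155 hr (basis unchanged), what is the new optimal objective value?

2338

Check each constraint at x*: feedstock 241/263 (slack 22); cooling 352/352 (tight); catalyst 152/169 (slack 17); labor 152/152 (tight).
By complementary slackness, y = 0 for the non-binding constraints.
Dual feasibility on the basic columns requires 6·y_cooling + 2·y_labor = 36, 5·y_cooling + 3·y_labor = 38.
Solving: y_cooling = 4, y_labor = 6.
Δz = y_labor·Δb = 6 × (3) = 18, so new z* = 2320 + 18 = 2338.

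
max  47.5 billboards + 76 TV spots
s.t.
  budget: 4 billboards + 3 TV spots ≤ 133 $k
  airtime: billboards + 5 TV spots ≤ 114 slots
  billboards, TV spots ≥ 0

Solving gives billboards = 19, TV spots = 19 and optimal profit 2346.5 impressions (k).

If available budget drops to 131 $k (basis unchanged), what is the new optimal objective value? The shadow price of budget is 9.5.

2327.5

Δb = -2, so new z* = 2346.5 + (9.5)·(-2) = 2346.5 − 19 = 2327.5.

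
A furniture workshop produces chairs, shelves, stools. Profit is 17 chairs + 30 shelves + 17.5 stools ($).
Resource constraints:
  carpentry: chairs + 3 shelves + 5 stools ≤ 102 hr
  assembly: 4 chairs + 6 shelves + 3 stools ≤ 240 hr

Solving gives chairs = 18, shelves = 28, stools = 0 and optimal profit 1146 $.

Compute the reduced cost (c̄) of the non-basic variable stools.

Check each constraint at x*: carpentry 102/102 (tight); assembly 240/240 (tight).
Dual feasibility on the basic columns requires 1·y_carpentry + 4·y_assembly = 17, 3·y_carpentry + 6·y_assembly = 30.
→ y_carpentry = 3 and y_assembly = 3.5.
Reduced cost of stools: c₃ − yᵀa₃ = 17.5 − (3·5 + 3.5·3) = 17.5 − 25.5 = -8.

-8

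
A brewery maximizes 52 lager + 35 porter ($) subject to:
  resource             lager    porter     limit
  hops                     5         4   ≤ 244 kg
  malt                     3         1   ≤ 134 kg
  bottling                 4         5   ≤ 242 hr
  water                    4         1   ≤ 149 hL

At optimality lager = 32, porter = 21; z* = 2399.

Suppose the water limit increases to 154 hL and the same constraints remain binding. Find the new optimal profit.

2414

Binding: hops and water. Non-binding: malt (17 unused), bottling (9 unused).
Slack constraints have shadow price 0 (complementary slackness).
The binding rows give the dual system: 5·y_hops + 4·y_water = 52 and 4·y_hops + 1·y_water = 35.
This yields shadow prices y_hops = 8, y_water = 3.
Δz = y_water·Δb = 3 × (5) = 15, so new z* = 2399 + 15 = 2414.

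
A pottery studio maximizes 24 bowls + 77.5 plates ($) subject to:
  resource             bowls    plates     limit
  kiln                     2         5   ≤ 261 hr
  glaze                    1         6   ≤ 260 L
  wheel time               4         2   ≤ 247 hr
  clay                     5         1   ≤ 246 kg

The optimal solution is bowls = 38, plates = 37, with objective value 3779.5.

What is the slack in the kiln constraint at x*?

0

kiln used = 2·38 + 5·37 = 261; slack = 261 − 261 = 0.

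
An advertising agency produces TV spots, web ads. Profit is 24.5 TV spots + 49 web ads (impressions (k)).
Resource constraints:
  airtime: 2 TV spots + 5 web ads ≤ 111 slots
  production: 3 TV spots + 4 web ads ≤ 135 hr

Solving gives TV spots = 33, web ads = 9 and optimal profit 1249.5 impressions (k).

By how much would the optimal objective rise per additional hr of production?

At the optimum: airtime uses 111 of 111 (binding); production uses 135 of 135 (binding).
The binding rows give the dual system: 2·y_airtime + 3·y_production = 24.5 and 5·y_airtime + 4·y_production = 49.
Solving: y_airtime = 7, y_production = 3.5.
Shadow price of production = 3.5.

3.5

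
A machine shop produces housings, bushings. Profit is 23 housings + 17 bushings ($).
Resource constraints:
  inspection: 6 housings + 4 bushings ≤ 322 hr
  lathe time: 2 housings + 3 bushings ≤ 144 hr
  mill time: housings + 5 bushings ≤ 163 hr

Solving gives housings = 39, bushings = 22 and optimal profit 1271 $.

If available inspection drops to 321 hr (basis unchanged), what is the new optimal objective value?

1267.5

Check each constraint at x*: inspection 322/322 (tight); lathe time 144/144 (tight); mill time 149/163 (slack 14).
Since mill time is not tight, its dual is 0.
From A_Bᵀ y = c: 6·y_inspection + 2·y_lathe time = 23; 4·y_inspection + 3·y_lathe time = 17.
→ y_inspection = 3.5 and y_lathe time = 1.
Δz = y_inspection·Δb = 3.5 × (-1) = -3.5, so new z* = 1271 − 3.5 = 1267.5.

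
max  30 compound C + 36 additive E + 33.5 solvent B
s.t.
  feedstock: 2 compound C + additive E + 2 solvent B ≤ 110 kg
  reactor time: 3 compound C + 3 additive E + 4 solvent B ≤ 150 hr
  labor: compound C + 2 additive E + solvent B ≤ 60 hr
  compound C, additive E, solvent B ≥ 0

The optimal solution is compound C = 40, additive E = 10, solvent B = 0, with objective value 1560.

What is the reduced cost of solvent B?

Check each constraint at x*: feedstock 90/110 (slack 20); reactor time 150/150 (tight); labor 60/60 (tight).
Since feedstock is not tight, its dual is 0.
From A_Bᵀ y = c: 3·y_reactor time + 1·y_labor = 30; 3·y_reactor time + 2·y_labor = 36.
→ y_reactor time = 8 and y_labor = 6.
Reduced cost of solvent B: c₃ − yᵀa₃ = 33.5 − (8·4 + 6·1) = 33.5 − 38 = -4.5.

-4.5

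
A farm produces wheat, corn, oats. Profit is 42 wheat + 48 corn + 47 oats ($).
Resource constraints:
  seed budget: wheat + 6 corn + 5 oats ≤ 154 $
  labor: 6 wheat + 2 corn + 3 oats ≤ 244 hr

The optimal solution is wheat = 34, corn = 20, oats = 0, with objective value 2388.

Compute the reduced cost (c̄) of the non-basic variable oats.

Both seed budget and labor are binding at x*.
The binding rows give the dual system: 1·y_seed budget + 6·y_labor = 42 and 6·y_seed budget + 2·y_labor = 48.
→ y_seed budget = 6 and y_labor = 6.
Reduced cost of oats: c₃ − yᵀa₃ = 47 − (6·5 + 6·3) = 47 − 48 = -1.

-1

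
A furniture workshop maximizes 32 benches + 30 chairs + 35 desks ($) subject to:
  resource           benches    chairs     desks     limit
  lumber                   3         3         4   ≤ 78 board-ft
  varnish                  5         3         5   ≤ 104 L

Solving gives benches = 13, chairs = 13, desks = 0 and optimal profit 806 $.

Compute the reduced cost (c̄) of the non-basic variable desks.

Check each constraint at x*: lumber 78/78 (tight); varnish 104/104 (tight).
The binding rows give the dual system: 3·y_lumber + 5·y_varnish = 32 and 3·y_lumber + 3·y_varnish = 30.
Solving: y_lumber = 9, y_varnish = 1.
Reduced cost of desks: c₃ − yᵀa₃ = 35 − (9·4 + 1·5) = 35 − 41 = -6.

-6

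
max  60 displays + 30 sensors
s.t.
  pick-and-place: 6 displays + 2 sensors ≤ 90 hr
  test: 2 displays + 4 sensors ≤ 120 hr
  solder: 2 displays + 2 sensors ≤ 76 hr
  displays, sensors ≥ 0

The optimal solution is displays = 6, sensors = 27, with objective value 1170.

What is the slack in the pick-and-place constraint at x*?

0

pick-and-place used = 6·6 + 2·27 = 90; slack = 90 − 90 = 0.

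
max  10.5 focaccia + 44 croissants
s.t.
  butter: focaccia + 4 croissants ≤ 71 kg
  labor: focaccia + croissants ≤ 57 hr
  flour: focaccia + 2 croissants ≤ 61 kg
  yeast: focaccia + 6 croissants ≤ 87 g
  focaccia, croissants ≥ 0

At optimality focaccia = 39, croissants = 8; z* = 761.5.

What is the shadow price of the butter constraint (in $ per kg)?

9.5

At the optimum: butter uses 71 of 71 (binding); labor uses 47 of 57 (slack = 10); flour uses 55 of 61 (slack = 6); yeast uses 87 of 87 (binding).
By complementary slackness, y = 0 for the non-binding constraints.
The binding rows give the dual system: 1·y_butter + 1·y_yeast = 10.5 and 4·y_butter + 6·y_yeast = 44.
→ y_butter = 9.5 and y_yeast = 1.
Shadow price of butter = 9.5.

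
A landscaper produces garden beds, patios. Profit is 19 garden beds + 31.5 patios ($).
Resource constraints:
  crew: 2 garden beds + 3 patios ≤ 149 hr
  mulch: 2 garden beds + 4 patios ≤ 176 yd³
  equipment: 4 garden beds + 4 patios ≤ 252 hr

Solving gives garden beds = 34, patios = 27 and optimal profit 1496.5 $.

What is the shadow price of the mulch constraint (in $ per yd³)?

3

At the optimum: crew uses 149 of 149 (binding); mulch uses 176 of 176 (binding); equipment uses 244 of 252 (slack = 8).
Slack constraints have shadow price 0 (complementary slackness).
Dual feasibility on the basic columns requires 2·y_crew + 2·y_mulch = 19, 3·y_crew + 4·y_mulch = 31.5.
This yields shadow prices y_crew = 6.5, y_mulch = 3.
Shadow price of mulch = 3.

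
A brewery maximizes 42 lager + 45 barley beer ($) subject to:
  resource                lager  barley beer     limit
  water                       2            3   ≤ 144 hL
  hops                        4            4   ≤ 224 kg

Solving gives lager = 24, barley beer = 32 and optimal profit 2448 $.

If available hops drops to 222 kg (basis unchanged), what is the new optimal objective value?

2430

Both water and hops are binding at x*.
The binding rows give the dual system: 2·y_water + 4·y_hops = 42 and 3·y_water + 4·y_hops = 45.
→ y_water = 3 and y_hops = 9.
Δz = y_hops·Δb = 9 × (-2) = -18, so new z* = 2448 − 18 = 2430.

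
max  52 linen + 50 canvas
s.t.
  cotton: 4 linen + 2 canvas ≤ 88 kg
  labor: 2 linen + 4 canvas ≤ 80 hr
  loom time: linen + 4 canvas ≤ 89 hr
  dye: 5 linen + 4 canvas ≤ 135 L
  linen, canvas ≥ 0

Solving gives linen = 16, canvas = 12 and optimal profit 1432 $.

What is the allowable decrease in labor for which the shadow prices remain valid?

Binding constraints: cotton, labor. The basis is B = [[4,2],[2,4]] with det 12.
Per unit decrease in labor, x* moves by d = (0.1667, -0.3333).
The basis stays optimal until canvas reaches 0; allowable decrease = 36 hr.

36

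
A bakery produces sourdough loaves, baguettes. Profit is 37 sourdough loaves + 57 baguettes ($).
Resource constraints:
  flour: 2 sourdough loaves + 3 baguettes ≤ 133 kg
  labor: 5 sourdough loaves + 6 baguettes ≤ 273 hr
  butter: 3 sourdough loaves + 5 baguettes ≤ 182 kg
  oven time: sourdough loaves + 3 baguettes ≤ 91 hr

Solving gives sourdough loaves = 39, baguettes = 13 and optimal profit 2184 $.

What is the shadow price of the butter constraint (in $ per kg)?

9

At the optimum: flour uses 117 of 133 (slack = 16); labor uses 273 of 273 (binding); butter uses 182 of 182 (binding); oven time uses 78 of 91 (slack = 13).
Slack constraints have shadow price 0 (complementary slackness).
The binding rows give the dual system: 5·y_labor + 3·y_butter = 37 and 6·y_labor + 5·y_butter = 57.
→ y_labor = 2 and y_butter = 9.
Shadow price of butter = 9.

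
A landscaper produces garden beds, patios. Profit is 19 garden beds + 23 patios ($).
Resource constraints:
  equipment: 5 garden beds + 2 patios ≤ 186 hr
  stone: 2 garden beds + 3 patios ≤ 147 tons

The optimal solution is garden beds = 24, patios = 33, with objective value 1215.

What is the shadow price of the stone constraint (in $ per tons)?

Both equipment and stone are binding at x*.
Dual feasibility on the basic columns requires 5·y_equipment + 2·y_stone = 19, 2·y_equipment + 3·y_stone = 23.
→ y_equipment = 1 and y_stone = 7.
Shadow price of stone = 7.

7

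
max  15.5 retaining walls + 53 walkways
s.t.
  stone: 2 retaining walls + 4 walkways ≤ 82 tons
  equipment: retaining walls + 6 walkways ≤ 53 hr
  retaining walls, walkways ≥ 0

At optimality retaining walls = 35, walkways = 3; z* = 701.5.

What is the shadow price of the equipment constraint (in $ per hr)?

At the optimum: stone uses 82 of 82 (binding); equipment uses 53 of 53 (binding).
From A_Bᵀ y = c: 2·y_stone + 1·y_equipment = 15.5; 4·y_stone + 6·y_equipment = 53.
This yields shadow prices y_stone = 5, y_equipment = 5.5.
Shadow price of equipment = 5.5.

5.5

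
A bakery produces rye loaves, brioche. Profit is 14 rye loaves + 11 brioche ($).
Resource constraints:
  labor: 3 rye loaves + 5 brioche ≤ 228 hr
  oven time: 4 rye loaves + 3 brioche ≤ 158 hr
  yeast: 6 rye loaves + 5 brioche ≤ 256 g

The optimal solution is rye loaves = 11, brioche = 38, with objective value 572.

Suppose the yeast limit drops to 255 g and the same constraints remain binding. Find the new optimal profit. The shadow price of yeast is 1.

Δb = -1, so new z* = 572 + (1)·(-1) = 572 − 1 = 571.

571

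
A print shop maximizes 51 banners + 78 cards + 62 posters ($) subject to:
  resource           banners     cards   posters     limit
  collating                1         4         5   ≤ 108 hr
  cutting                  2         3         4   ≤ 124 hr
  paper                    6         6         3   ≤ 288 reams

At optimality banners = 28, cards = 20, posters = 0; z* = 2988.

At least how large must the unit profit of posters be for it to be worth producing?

Check each constraint at x*: collating 108/108 (tight); cutting 116/124 (slack 8); paper 288/288 (tight).
By complementary slackness, y = 0 for the non-binding constraint.
From A_Bᵀ y = c: 1·y_collating + 6·y_paper = 51; 4·y_collating + 6·y_paper = 78.
Solving: y_collating = 9, y_paper = 7.
posters enters the basis when its profit ≥ yᵀa₃ = 9·5 + 7·3 = 66.

66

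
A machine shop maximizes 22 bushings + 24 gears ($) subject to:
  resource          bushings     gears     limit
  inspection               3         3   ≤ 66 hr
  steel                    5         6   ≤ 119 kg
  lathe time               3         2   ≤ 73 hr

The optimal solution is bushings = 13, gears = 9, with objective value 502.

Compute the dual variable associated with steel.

2

Check each constraint at x*: inspection 66/66 (tight); steel 119/119 (tight); lathe time 57/73 (slack 16).
Slack constraints have shadow price 0 (complementary slackness).
Dual feasibility on the basic columns requires 3·y_inspection + 5·y_steel = 22, 3·y_inspection + 6·y_steel = 24.
This yields shadow prices y_inspection = 4, y_steel = 2.
Shadow price of steel = 2.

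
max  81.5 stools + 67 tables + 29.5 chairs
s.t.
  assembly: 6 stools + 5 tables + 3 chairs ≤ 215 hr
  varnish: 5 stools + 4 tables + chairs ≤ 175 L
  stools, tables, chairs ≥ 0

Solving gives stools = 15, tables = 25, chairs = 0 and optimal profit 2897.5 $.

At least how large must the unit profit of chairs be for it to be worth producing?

32.5

Both assembly and varnish are binding at x*.
From A_Bᵀ y = c: 6·y_assembly + 5·y_varnish = 81.5; 5·y_assembly + 4·y_varnish = 67.
This yields shadow prices y_assembly = 9, y_varnish = 5.5.
chairs enters the basis when its profit ≥ yᵀa₃ = 9·3 + 5.5·1 = 32.5.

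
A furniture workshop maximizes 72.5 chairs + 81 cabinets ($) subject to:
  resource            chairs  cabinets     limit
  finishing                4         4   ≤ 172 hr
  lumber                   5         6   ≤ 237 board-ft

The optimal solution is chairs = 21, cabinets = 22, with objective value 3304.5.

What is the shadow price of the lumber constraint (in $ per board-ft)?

Check each constraint at x*: finishing 172/172 (tight); lumber 237/237 (tight).
The binding rows give the dual system: 4·y_finishing + 5·y_lumber = 72.5 and 4·y_finishing + 6·y_lumber = 81.
Solving: y_finishing = 7.5, y_lumber = 8.5.
Shadow price of lumber = 8.5.

8.5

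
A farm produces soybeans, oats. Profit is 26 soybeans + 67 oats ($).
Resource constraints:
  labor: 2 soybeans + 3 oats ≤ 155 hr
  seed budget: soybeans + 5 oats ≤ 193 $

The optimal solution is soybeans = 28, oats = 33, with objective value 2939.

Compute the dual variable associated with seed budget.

Check each constraint at x*: labor 155/155 (tight); seed budget 193/193 (tight).
The binding rows give the dual system: 2·y_labor + 1·y_seed budget = 26 and 3·y_labor + 5·y_seed budget = 67.
Solving: y_labor = 9, y_seed budget = 8.
Shadow price of seed budget = 8.

8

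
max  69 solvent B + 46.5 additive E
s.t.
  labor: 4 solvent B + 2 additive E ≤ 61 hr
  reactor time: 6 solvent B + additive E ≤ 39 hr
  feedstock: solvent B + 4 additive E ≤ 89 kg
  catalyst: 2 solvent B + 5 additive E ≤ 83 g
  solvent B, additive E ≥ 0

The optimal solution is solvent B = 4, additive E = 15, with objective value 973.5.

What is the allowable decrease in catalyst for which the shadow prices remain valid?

Binding constraints: reactor time, catalyst. The basis is B = [[6,1],[2,5]] with det 28.
Per unit decrease in catalyst, x* moves by d = (0.0357, -0.2143).
The basis stays optimal until additive E reaches 0; allowable decrease = 70 g.

70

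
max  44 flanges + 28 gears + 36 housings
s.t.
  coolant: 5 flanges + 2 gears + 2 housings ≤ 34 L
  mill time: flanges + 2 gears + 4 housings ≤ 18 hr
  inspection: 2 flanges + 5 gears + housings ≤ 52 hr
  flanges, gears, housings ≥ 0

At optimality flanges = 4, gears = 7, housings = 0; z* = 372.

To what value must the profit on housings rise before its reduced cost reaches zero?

At the optimum: coolant uses 34 of 34 (binding); mill time uses 18 of 18 (binding); inspection uses 43 of 52 (slack = 9).
Since inspection is not tight, its dual is 0.
From A_Bᵀ y = c: 5·y_coolant + 1·y_mill time = 44; 2·y_coolant + 2·y_mill time = 28.
This yields shadow prices y_coolant = 7.5, y_mill time = 6.5.
housings enters the basis when its profit ≥ yᵀa₃ = 7.5·2 + 6.5·4 = 41.

41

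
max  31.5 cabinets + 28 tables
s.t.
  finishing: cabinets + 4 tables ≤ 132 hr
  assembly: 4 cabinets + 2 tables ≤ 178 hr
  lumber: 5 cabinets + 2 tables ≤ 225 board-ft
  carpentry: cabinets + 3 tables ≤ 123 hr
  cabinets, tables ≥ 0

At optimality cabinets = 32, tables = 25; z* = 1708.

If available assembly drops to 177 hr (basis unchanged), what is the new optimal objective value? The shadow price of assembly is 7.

1701

Δb = -1, so new z* = 1708 + (7)·(-1) = 1708 − 7 = 1701.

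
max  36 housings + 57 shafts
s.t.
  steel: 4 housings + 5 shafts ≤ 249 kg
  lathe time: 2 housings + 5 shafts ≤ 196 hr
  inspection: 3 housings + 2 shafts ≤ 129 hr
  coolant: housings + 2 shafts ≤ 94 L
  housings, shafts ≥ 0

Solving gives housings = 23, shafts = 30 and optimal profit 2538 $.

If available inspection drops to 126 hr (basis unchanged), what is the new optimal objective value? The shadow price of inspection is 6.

2520

Δb = -3, so new z* = 2538 + (6)·(-3) = 2538 − 18 = 2520.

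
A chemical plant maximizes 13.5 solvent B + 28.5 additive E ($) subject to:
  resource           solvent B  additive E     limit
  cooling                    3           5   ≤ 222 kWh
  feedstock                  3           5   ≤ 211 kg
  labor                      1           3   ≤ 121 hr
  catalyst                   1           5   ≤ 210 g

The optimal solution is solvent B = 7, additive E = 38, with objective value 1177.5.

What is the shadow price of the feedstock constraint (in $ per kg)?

3

At the optimum: cooling uses 211 of 222 (slack = 11); feedstock uses 211 of 211 (binding); labor uses 121 of 121 (binding); catalyst uses 197 of 210 (slack = 13).
By complementary slackness, y = 0 for the non-binding constraints.
Dual feasibility on the basic columns requires 3·y_feedstock + 1·y_labor = 13.5, 5·y_feedstock + 3·y_labor = 28.5.
This yields shadow prices y_feedstock = 3, y_labor = 4.5.
Shadow price of feedstock = 3.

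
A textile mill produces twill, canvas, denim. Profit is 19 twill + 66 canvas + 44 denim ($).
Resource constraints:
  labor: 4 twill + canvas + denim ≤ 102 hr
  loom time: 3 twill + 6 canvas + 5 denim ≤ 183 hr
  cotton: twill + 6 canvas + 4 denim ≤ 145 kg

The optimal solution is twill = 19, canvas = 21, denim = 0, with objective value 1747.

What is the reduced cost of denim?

-4

Check each constraint at x*: labor 97/102 (slack 5); loom time 183/183 (tight); cotton 145/145 (tight).
Since labor is not tight, its dual is 0.
Dual feasibility on the basic columns requires 3·y_loom time + 1·y_cotton = 19, 6·y_loom time + 6·y_cotton = 66.
→ y_loom time = 4 and y_cotton = 7.
Reduced cost of denim: c₃ − yᵀa₃ = 44 − (4·5 + 7·4) = 44 − 48 = -4.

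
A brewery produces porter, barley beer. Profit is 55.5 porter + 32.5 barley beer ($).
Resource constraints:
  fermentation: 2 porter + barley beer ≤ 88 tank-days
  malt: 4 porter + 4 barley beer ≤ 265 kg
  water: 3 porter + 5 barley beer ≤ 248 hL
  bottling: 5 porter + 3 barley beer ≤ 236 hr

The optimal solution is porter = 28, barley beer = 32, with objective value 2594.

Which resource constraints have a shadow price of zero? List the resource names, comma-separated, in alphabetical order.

malt, water

fermentation: 88/88 (binding)
malt: 240/265 (slack 25)
water: 244/248 (slack 4)
bottling: 236/236 (binding)
By complementary slackness, a constraint with positive slack has shadow price 0 → malt, water.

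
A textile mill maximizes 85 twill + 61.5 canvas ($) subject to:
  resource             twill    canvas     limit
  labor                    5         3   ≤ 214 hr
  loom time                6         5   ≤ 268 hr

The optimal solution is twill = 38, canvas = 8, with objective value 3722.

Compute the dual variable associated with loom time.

At the optimum: labor uses 214 of 214 (binding); loom time uses 268 of 268 (binding).
The binding rows give the dual system: 5·y_labor + 6·y_loom time = 85 and 3·y_labor + 5·y_loom time = 61.5.
→ y_labor = 8 and y_loom time = 7.5.
Shadow price of loom time = 7.5.

7.5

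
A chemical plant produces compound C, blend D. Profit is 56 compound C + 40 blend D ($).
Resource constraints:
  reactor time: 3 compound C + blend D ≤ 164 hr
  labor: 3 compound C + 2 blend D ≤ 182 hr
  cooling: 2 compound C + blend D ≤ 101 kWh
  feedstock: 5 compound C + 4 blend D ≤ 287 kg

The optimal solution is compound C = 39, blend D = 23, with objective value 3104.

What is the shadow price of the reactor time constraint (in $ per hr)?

Binding: cooling and feedstock. Non-binding: reactor time (24 unused), labor (19 unused).
Since reactor time, labor are not tight, their duals are 0.
Dual feasibility on the basic columns requires 2·y_cooling + 5·y_feedstock = 56, 1·y_cooling + 4·y_feedstock = 40.
Solving: y_cooling = 8, y_feedstock = 8.
Shadow price of reactor time = 0.

0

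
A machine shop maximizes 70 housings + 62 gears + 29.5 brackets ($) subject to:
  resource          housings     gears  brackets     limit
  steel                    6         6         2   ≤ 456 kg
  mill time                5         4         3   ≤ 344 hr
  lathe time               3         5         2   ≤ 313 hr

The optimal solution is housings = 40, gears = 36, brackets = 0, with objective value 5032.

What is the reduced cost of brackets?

-4.5

Check each constraint at x*: steel 456/456 (tight); mill time 344/344 (tight); lathe time 300/313 (slack 13).
By complementary slackness, y = 0 for the non-binding constraint.
The binding rows give the dual system: 6·y_steel + 5·y_mill time = 70 and 6·y_steel + 4·y_mill time = 62.
This yields shadow prices y_steel = 5, y_mill time = 8.
Reduced cost of brackets: c₃ − yᵀa₃ = 29.5 − (5·2 + 8·3) = 29.5 − 34 = -4.5.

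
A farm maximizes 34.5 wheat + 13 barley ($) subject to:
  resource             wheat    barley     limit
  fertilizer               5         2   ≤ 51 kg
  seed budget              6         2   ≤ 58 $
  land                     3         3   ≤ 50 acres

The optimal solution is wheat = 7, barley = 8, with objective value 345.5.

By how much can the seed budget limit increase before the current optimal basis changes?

Binding constraints: fertilizer, seed budget. The basis is B = [[5,2],[6,2]] with det -2.
Per unit increase in seed budget, x* moves by d = (1, -2.5).
The basis stays optimal until barley reaches 0; allowable increase = 3.2 $.

3.2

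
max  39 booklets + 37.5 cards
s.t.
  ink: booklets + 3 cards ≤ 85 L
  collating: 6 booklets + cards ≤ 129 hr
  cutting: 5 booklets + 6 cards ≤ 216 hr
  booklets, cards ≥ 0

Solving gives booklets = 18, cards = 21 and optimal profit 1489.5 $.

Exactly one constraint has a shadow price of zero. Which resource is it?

ink

ink: 81/85 (slack 4)
collating: 129/129 (binding)
cutting: 216/216 (binding)
By complementary slackness, a constraint with positive slack has shadow price 0 → ink.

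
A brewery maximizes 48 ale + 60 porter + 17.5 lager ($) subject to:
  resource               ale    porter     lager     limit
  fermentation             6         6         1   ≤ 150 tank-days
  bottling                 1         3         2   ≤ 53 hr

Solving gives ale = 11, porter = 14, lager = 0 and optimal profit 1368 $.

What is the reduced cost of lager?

At the optimum: fermentation uses 150 of 150 (binding); bottling uses 53 of 53 (binding).
Dual feasibility on the basic columns requires 6·y_fermentation + 1·y_bottling = 48, 6·y_fermentation + 3·y_bottling = 60.
Solving: y_fermentation = 7, y_bottling = 6.
Reduced cost of lager: c₃ − yᵀa₃ = 17.5 − (7·1 + 6·2) = 17.5 − 19 = -1.5.

-1.5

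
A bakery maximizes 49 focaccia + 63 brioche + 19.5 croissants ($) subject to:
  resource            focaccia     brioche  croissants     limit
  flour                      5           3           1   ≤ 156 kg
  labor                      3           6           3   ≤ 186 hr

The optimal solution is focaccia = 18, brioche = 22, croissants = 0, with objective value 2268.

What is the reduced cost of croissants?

At the optimum: flour uses 156 of 156 (binding); labor uses 186 of 186 (binding).
The binding rows give the dual system: 5·y_flour + 3·y_labor = 49 and 3·y_flour + 6·y_labor = 63.
→ y_flour = 5 and y_labor = 8.
Reduced cost of croissants: c₃ − yᵀa₃ = 19.5 − (5·1 + 8·3) = 19.5 − 29 = -9.5.

-9.5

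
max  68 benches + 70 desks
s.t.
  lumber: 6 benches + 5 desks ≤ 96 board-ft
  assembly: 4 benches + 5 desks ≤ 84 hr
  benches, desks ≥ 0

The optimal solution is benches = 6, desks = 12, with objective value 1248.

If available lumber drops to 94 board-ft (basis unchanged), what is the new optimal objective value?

Both lumber and assembly are binding at x*.
Dual feasibility on the basic columns requires 6·y_lumber + 4·y_assembly = 68, 5·y_lumber + 5·y_assembly = 70.
Solving: y_lumber = 6, y_assembly = 8.
Δz = y_lumber·Δb = 6 × (-2) = -12, so new z* = 1248 − 12 = 1236.

1236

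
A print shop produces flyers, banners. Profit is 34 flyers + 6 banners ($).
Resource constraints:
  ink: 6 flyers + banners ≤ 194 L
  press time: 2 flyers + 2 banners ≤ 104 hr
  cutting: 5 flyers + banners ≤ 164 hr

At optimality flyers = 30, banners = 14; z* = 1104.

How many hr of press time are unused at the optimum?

press time used = 2·30 + 2·14 = 88; slack = 104 − 88 = 16.

16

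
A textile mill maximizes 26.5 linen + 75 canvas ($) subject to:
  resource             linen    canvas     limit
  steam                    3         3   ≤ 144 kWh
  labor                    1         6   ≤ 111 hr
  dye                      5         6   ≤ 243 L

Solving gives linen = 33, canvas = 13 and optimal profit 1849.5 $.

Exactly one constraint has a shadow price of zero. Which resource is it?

steam: 138/144 (slack 6)
labor: 111/111 (binding)
dye: 243/243 (binding)
By complementary slackness, a constraint with positive slack has shadow price 0 → steam.

steam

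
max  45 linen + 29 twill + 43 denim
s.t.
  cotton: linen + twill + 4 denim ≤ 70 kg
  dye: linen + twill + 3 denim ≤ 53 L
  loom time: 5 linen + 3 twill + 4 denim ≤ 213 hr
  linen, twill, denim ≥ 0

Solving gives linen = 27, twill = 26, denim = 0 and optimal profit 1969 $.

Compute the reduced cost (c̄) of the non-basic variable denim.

At the optimum: cotton uses 53 of 70 (slack = 17); dye uses 53 of 53 (binding); loom time uses 213 of 213 (binding).
Since cotton is not tight, its dual is 0.
Dual feasibility on the basic columns requires 1·y_dye + 5·y_loom time = 45, 1·y_dye + 3·y_loom time = 29.
This yields shadow prices y_dye = 5, y_loom time = 8.
Reduced cost of denim: c₃ − yᵀa₃ = 43 − (5·3 + 8·4) = 43 − 47 = -4.

-4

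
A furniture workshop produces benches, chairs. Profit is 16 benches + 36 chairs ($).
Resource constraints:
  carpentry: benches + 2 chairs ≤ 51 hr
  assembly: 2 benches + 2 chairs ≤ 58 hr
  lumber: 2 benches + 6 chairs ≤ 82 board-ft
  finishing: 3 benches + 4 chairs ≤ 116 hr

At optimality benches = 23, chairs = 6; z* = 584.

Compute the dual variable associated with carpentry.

0

At the optimum: carpentry uses 35 of 51 (slack = 16); assembly uses 58 of 58 (binding); lumber uses 82 of 82 (binding); finishing uses 93 of 116 (slack = 23).
Since carpentry, finishing are not tight, their duals are 0.
Dual feasibility on the basic columns requires 2·y_assembly + 2·y_lumber = 16, 2·y_assembly + 6·y_lumber = 36.
This yields shadow prices y_assembly = 3, y_lumber = 5.
Shadow price of carpentry = 0.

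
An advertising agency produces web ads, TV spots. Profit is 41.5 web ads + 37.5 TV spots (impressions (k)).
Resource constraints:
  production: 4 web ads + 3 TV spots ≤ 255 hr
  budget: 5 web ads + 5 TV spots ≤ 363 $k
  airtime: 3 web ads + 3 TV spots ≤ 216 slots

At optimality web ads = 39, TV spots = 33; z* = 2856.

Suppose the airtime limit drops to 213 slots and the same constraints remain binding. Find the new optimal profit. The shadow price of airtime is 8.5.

2830.5

Δb = -3, so new z* = 2856 + (8.5)·(-3) = 2856 − 25.5 = 2830.5.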